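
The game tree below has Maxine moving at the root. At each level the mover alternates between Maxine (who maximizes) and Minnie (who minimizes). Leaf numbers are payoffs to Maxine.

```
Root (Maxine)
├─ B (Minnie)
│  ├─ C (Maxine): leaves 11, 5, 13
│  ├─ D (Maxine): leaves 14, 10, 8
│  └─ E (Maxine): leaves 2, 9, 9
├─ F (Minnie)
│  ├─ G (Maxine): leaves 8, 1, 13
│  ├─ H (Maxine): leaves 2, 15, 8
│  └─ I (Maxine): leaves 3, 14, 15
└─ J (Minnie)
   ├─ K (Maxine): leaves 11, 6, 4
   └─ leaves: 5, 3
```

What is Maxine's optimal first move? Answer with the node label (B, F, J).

C (Maxine): max(11, 5, 13) = 13
D (Maxine): max(14, 10, 8) = 14
E (Maxine): max(2, 9, 9) = 9
B (Minnie): min(13, 14, 9) = 9
G (Maxine): max(8, 1, 13) = 13
H (Maxine): max(2, 15, 8) = 15
I (Maxine): max(3, 14, 15) = 15
F (Minnie): min(13, 15, 15) = 13
K (Maxine): max(11, 6, 4) = 11
J (Minnie): min(11, 5, 3) = 3
Root (Maxine): max(9, 13, 3) = 13
Maxine picks the child with the highest value: F (value 13).

F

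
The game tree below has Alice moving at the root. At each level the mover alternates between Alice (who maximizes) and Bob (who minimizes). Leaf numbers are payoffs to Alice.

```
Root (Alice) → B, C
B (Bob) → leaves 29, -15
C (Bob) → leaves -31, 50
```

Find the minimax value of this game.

B (Bob): min(29, -15) = -15
C (Bob): min(-31, 50) = -31
Root (Alice): max(-15, -31) = -15

-15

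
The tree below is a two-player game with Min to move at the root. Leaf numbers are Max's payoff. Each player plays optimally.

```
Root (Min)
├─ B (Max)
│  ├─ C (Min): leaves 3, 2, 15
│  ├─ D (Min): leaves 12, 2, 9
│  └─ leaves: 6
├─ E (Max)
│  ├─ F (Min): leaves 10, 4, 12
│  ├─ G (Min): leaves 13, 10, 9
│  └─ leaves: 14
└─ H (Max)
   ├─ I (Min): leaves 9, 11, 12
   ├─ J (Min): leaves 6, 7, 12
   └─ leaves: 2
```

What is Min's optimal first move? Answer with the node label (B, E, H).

B

C (Min): min(3, 2, 15) = 2
D (Min): min(12, 2, 9) = 2
B (Max): max(2, 2, 6) = 6
F (Min): min(10, 4, 12) = 4
G (Min): min(13, 10, 9) = 9
E (Max): max(4, 9, 14) = 14
I (Min): min(9, 11, 12) = 9
J (Min): min(6, 7, 12) = 6
H (Max): max(9, 6, 2) = 9
Root (Min): min(6, 14, 9) = 6
Min picks the child with the lowest value: B (value 6).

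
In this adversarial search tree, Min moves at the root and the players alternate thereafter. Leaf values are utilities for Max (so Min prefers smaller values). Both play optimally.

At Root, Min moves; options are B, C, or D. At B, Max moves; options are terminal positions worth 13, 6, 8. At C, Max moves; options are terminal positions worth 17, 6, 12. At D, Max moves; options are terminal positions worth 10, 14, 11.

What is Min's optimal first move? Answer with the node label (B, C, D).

B (Max): max(13, 6, 8) = 13
C (Max): max(17, 6, 12) = 17
D (Max): max(10, 14, 11) = 14
Root (Min): min(13, 17, 14) = 13
Min picks the child with the lowest value: B (value 13).

B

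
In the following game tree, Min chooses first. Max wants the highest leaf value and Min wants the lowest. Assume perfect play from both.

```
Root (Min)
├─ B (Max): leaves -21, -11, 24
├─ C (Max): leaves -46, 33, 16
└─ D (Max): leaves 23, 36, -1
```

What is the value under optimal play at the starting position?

24

B (Max): max(-21, -11, 24) = 24
C (Max): max(-46, 33, 16) = 33
D (Max): max(23, 36, -1) = 36
Root (Min): min(24, 33, 36) = 24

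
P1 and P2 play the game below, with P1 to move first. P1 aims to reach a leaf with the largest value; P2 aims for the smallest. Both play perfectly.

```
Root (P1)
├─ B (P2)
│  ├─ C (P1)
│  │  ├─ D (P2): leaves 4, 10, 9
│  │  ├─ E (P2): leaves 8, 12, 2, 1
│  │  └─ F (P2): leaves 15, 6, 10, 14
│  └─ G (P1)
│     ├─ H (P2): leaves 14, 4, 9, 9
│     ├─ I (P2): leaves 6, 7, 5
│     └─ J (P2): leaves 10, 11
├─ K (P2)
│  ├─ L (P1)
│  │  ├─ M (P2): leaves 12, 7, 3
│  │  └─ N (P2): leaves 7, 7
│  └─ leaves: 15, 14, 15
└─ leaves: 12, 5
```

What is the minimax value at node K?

M: min(12, 7, 3) = 3
N: min(7, 7) = 7
L: max(3, 7) = 7
K: min(7, 15, 14, 15) = 7

7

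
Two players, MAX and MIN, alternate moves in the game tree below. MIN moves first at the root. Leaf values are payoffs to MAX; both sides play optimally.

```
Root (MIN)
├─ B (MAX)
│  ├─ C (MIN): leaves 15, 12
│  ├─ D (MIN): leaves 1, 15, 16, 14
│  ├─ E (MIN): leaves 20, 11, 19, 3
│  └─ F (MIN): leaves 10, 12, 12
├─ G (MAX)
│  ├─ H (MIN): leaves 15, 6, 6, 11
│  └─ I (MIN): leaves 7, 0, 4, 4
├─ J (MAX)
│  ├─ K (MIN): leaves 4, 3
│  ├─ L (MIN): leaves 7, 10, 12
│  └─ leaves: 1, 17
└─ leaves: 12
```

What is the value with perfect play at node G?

6

H: min(15, 6, 6, 11) = 6
I: min(7, 0, 4, 4) = 0
G: max(6, 0) = 6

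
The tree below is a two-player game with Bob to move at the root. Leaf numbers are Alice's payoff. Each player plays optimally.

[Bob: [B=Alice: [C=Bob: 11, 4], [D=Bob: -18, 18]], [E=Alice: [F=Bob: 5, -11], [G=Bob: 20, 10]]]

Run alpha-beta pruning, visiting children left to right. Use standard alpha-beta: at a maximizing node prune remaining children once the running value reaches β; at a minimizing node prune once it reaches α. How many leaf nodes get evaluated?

7

C [α=-∞,β=+∞]: v=4
D [α=4,β=+∞]: v=-18 after child 1 ≤ α → α-cutoff, skip 1
B [α=-∞,β=+∞]: v=4
F [α=-∞,β=4]: v=-11
G [α=-11,β=4]: v=10
E [α=-∞,β=4]: v=10
Root [α=-∞,β=+∞]: v=4
Leaves evaluated: 7 of 8.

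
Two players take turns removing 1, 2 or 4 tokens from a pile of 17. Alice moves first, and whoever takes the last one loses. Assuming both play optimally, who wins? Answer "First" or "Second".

First

Compute winning (W) and losing (L) positions by backward induction:
i:   0  1  2  3  4  5  6  7  8  9 10 11 12 13 14 15 16 17
     W  L  W  W  L  W  W  L  W  W  L  W  W  L  W  W  L  W
Position 17 is W, so the first player wins.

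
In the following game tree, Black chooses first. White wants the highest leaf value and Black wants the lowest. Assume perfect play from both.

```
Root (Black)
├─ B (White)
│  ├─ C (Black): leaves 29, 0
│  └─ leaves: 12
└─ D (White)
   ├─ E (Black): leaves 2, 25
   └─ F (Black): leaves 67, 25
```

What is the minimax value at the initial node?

12

C (Black): min(29, 0) = 0
B (White): max(0, 12) = 12
E (Black): min(2, 25) = 2
F (Black): min(67, 25) = 25
D (White): max(2, 25) = 25
Root (Black): min(12, 25) = 12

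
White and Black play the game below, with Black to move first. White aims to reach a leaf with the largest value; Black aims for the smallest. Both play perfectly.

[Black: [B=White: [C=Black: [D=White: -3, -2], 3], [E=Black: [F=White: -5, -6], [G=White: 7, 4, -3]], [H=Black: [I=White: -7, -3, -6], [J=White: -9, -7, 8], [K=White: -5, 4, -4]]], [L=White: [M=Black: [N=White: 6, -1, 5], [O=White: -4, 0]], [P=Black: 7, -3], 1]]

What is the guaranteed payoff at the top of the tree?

D (White): max(-3, -2) = -2
C (Black): min(-2, 3) = -2
F (White): max(-5, -6) = -5
G (White): max(7, 4, -3) = 7
E (Black): min(-5, 7) = -5
I (White): max(-7, -3, -6) = -3
J (White): max(-9, -7, 8) = 8
K (White): max(-5, 4, -4) = 4
H (Black): min(-3, 8, 4) = -3
B (White): max(-2, -5, -3) = -2
N (White): max(6, -1, 5) = 6
O (White): max(-4, 0) = 0
M (Black): min(6, 0) = 0
P (Black): min(7, -3) = -3
L (White): max(0, -3, 1) = 1
Root (Black): min(-2, 1) = -2

-2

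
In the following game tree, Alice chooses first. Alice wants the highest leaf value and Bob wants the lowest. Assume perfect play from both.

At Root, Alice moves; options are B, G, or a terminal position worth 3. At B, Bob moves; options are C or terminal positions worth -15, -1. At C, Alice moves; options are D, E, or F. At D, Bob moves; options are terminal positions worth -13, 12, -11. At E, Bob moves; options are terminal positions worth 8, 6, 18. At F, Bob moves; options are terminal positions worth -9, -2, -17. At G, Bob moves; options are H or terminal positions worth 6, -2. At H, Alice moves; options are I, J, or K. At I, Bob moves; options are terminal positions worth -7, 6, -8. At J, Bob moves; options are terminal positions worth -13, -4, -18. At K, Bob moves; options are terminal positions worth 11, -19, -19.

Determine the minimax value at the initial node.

3

D (Bob): min(-13, 12, -11) = -13
E (Bob): min(8, 6, 18) = 6
F (Bob): min(-9, -2, -17) = -17
C (Alice): max(-13, 6, -17) = 6
B (Bob): min(6, -15, -1) = -15
I (Bob): min(-7, 6, -8) = -8
J (Bob): min(-13, -4, -18) = -18
K (Bob): min(11, -19, -19) = -19
H (Alice): max(-8, -18, -19) = -8
G (Bob): min(-8, 6, -2) = -8
Root (Alice): max(-15, -8, 3) = 3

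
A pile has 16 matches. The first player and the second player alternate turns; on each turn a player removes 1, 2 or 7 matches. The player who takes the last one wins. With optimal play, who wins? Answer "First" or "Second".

First

Compute winning (W) and losing (L) positions by backward induction:
i:   0  1  2  3  4  5  6  7  8  9 10 11 12 13 14 15 16
     L  W  W  L  W  W  L  W  W  L  W  W  L  W  W  L  W
Position 16 is W, so the first player wins.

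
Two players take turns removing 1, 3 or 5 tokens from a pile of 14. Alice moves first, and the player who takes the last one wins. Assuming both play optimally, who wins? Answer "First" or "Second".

Second

Compute winning (W) and losing (L) positions by backward induction:
i:   0  1  2  3  4  5  6  7  8  9 10 11 12 13 14
     L  W  L  W  L  W  L  W  L  W  L  W  L  W  L
Position 14 is L, so the second player wins.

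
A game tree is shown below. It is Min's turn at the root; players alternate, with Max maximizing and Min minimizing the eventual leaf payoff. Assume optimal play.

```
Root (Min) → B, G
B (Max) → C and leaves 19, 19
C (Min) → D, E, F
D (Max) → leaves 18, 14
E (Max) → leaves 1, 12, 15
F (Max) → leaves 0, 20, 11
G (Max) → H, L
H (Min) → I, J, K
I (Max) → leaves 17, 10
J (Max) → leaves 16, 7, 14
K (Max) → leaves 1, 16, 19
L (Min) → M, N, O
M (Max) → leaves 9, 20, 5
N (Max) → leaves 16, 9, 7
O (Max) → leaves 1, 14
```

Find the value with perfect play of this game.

16

D (Max): max(18, 14) = 18
E (Max): max(1, 12, 15) = 15
F (Max): max(0, 20, 11) = 20
C (Min): min(18, 15, 20) = 15
B (Max): max(15, 19, 19) = 19
I (Max): max(17, 10) = 17
J (Max): max(16, 7, 14) = 16
K (Max): max(1, 16, 19) = 19
H (Min): min(17, 16, 19) = 16
M (Max): max(9, 20, 5) = 20
N (Max): max(16, 9, 7) = 16
O (Max): max(1, 14) = 14
L (Min): min(20, 16, 14) = 14
G (Max): max(16, 14) = 16
Root (Min): min(19, 16) = 16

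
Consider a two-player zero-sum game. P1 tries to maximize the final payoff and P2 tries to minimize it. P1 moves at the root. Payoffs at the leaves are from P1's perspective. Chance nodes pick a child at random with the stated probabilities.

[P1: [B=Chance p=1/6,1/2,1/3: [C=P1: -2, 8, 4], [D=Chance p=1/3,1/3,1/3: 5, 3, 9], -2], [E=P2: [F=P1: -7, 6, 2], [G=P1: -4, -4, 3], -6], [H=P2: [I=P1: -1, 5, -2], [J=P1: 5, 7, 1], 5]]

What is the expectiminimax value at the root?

C (P1): max(-2, 8, 4) = 8
D (Chance): 1/3·5 + 1/3·3 + 1/3·9 = 5.67
B (Chance): 1/6·8 + 1/2·5.67 + 1/3·-2 = 3.5
F (P1): max(-7, 6, 2) = 6
G (P1): max(-4, -4, 3) = 3
E (P2): min(6, 3, -6) = -6
I (P1): max(-1, 5, -2) = 5
J (P1): max(5, 7, 1) = 7
H (P2): min(5, 7, 5) = 5
Root (P1): max(3.5, -6, 5) = 5

5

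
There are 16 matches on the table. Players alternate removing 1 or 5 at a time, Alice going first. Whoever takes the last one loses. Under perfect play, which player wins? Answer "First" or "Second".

First

Positions where the player to move wins (W) vs loses (L):
i:   0  1  2  3  4  5  6  7  8  9 10 11 12 13 14 15 16
     W  L  W  L  W  L  W  L  W  L  W  L  W  L  W  L  W
Position 16 is W, so the first player wins.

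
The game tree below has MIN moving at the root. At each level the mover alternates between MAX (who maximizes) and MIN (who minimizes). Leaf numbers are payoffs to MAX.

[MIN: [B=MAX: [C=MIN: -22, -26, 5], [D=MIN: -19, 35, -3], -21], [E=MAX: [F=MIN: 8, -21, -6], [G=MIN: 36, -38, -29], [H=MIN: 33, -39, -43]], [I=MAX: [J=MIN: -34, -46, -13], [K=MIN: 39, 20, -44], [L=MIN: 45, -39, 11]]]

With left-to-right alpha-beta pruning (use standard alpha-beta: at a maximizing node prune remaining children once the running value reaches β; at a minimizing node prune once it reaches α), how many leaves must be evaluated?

C [α=-∞,β=+∞]: v=-26
D [α=-26,β=+∞]: v=-19
B [α=-∞,β=+∞]: v=-19
F [α=-∞,β=-19]: v=-21
G [α=-21,β=-19]: v=-38 after child 2 ≤ α → α-cutoff, skip 1
H [α=-21,β=-19]: v=-39 after child 2 ≤ α → α-cutoff, skip 1
E [α=-∞,β=-19]: v=-21
J [α=-∞,β=-21]: v=-46
K [α=-46,β=-21]: v=-44
L [α=-44,β=-21]: v=-39
I [α=-∞,β=-21]: v=-39
Root [α=-∞,β=+∞]: v=-39
Leaves evaluated: 23 of 25.

23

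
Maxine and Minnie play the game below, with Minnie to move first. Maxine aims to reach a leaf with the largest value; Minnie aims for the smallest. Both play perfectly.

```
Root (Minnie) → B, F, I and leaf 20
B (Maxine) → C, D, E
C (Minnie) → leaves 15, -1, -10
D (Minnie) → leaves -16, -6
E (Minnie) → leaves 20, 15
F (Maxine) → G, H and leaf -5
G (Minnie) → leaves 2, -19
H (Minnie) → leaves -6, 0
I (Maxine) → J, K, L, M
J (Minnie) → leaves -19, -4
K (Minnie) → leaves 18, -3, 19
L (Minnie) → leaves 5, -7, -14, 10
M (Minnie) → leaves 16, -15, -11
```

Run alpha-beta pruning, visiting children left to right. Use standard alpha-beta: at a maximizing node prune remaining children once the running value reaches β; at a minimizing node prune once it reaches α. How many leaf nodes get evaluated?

17

C [α=-∞,β=+∞]: v=-10
D [α=-10,β=+∞]: v=-16 after child 1 ≤ α → α-cutoff, skip 1
E [α=-10,β=+∞]: v=15
B [α=-∞,β=+∞]: v=15
G [α=-∞,β=15]: v=-19
H [α=-19,β=15]: v=-6
F [α=-∞,β=15]: v=-5
J [α=-∞,β=-5]: v=-19
K [α=-19,β=-5]: v=-3
I [α=-∞,β=-5]: v=-3 after child 2 ≥ β → β-cutoff, skip 2
Root [α=-∞,β=+∞]: v=-5
Leaves evaluated: 17 of 25.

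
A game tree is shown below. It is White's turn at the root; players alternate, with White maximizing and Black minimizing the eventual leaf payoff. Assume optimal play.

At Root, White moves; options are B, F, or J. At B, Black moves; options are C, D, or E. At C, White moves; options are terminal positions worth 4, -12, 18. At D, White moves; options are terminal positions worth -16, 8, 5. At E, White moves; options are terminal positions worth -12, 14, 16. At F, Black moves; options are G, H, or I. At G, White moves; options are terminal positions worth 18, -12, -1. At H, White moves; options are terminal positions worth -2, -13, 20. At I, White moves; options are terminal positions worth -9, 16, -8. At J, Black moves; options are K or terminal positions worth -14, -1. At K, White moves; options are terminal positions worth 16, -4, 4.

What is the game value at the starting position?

16

C (White): max(4, -12, 18) = 18
D (White): max(-16, 8, 5) = 8
E (White): max(-12, 14, 16) = 16
B (Black): min(18, 8, 16) = 8
G (White): max(18, -12, -1) = 18
H (White): max(-2, -13, 20) = 20
I (White): max(-9, 16, -8) = 16
F (Black): min(18, 20, 16) = 16
K (White): max(16, -4, 4) = 16
J (Black): min(16, -14, -1) = -14
Root (White): max(8, 16, -14) = 16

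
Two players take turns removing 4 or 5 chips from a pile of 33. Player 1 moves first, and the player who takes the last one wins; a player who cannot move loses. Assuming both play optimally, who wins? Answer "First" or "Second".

i:   0  1  2  3  4  5  6  7  8  9 10 11 12 13 14 15 16 17 18 19 20 21 22 23 24 25 26 27 28 29 30 31 32 33
     L  L  L  L  W  W  W  W  W  L  L  L  L  W  W  W  W  W  L  L  L  L  W  W  W  W  W  L  L  L  L  W  W  W
Position 33 is W, so the first player wins.

First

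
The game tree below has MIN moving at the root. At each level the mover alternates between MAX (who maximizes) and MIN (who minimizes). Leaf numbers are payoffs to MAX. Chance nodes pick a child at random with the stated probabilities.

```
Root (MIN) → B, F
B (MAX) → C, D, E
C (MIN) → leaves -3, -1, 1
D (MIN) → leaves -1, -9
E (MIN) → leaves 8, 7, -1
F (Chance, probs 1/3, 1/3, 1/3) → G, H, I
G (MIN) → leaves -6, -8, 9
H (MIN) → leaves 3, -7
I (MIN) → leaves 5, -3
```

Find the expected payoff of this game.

-6

C (MIN): min(-3, -1, 1) = -3
D (MIN): min(-1, -9) = -9
E (MIN): min(8, 7, -1) = -1
B (MAX): max(-3, -9, -1) = -1
G (MIN): min(-6, -8, 9) = -8
H (MIN): min(3, -7) = -7
I (MIN): min(5, -3) = -3
F (Chance): 1/3·-8 + 1/3·-7 + 1/3·-3 = -6
Root (MIN): min(-1, -6) = -6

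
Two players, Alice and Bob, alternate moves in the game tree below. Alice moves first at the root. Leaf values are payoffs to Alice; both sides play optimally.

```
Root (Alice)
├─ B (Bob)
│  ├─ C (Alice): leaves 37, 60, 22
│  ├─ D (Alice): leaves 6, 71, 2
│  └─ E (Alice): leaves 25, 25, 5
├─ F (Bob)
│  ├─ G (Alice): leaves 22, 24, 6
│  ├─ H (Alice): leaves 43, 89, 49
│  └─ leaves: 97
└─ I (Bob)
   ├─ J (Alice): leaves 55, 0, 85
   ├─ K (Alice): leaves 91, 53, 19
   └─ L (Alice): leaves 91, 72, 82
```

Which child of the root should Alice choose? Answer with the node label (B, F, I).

I

C (Alice): max(37, 60, 22) = 60
D (Alice): max(6, 71, 2) = 71
E (Alice): max(25, 25, 5) = 25
B (Bob): min(60, 71, 25) = 25
G (Alice): max(22, 24, 6) = 24
H (Alice): max(43, 89, 49) = 89
F (Bob): min(24, 89, 97) = 24
J (Alice): max(55, 0, 85) = 85
K (Alice): max(91, 53, 19) = 91
L (Alice): max(91, 72, 82) = 91
I (Bob): min(85, 91, 91) = 85
Root (Alice): max(25, 24, 85) = 85
Alice picks the child with the highest value: I (value 85).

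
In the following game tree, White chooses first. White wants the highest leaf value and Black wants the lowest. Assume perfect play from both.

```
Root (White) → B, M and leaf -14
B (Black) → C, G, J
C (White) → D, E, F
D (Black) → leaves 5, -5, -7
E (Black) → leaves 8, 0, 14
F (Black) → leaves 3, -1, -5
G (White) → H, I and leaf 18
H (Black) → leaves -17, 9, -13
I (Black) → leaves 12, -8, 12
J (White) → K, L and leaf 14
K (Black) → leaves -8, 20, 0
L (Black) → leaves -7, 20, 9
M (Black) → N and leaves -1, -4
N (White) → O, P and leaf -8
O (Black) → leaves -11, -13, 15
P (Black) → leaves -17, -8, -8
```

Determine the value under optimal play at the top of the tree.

D (Black): min(5, -5, -7) = -7
E (Black): min(8, 0, 14) = 0
F (Black): min(3, -1, -5) = -5
C (White): max(-7, 0, -5) = 0
H (Black): min(-17, 9, -13) = -17
I (Black): min(12, -8, 12) = -8
G (White): max(-17, -8, 18) = 18
K (Black): min(-8, 20, 0) = -8
L (Black): min(-7, 20, 9) = -7
J (White): max(-8, -7, 14) = 14
B (Black): min(0, 18, 14) = 0
O (Black): min(-11, -13, 15) = -13
P (Black): min(-17, -8, -8) = -17
N (White): max(-13, -17, -8) = -8
M (Black): min(-8, -1, -4) = -8
Root (White): max(0, -8, -14) = 0

0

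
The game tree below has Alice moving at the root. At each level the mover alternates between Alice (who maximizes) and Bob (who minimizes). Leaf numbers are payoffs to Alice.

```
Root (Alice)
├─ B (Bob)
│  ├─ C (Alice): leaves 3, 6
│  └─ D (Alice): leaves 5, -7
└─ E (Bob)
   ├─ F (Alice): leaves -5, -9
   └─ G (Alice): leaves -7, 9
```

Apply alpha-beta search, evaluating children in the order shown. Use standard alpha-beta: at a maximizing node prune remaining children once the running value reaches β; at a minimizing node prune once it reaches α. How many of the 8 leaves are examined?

6

C [α=-∞,β=+∞]: v=6
D [α=-∞,β=6]: v=5
B [α=-∞,β=+∞]: v=5
F [α=5,β=+∞]: v=-5
E [α=5,β=+∞]: v=-5 after child 1 ≤ α → α-cutoff, skip 1
Root [α=-∞,β=+∞]: v=5
Leaves evaluated: 6 of 8.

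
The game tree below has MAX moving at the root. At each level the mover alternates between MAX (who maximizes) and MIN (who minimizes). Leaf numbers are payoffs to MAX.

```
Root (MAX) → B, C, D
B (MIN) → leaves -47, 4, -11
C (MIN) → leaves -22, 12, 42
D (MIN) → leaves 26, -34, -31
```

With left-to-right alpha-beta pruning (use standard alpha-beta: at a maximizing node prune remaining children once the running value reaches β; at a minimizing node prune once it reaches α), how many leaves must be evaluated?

B [α=-∞,β=+∞]: v=-47
C [α=-47,β=+∞]: v=-22
D [α=-22,β=+∞]: v=-34 after child 2 ≤ α → α-cutoff, skip 1
Root [α=-∞,β=+∞]: v=-22
Leaves evaluated: 8 of 9.

8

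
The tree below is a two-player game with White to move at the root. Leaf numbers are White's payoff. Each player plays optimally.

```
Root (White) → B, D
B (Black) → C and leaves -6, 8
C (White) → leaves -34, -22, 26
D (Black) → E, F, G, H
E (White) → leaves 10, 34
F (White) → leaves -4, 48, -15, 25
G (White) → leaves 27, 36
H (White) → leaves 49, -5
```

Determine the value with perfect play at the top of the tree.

C (White): max(-34, -22, 26) = 26
B (Black): min(26, -6, 8) = -6
E (White): max(10, 34) = 34
F (White): max(-4, 48, -15, 25) = 48
G (White): max(27, 36) = 36
H (White): max(49, -5) = 49
D (Black): min(34, 48, 36, 49) = 34
Root (White): max(-6, 34) = 34

34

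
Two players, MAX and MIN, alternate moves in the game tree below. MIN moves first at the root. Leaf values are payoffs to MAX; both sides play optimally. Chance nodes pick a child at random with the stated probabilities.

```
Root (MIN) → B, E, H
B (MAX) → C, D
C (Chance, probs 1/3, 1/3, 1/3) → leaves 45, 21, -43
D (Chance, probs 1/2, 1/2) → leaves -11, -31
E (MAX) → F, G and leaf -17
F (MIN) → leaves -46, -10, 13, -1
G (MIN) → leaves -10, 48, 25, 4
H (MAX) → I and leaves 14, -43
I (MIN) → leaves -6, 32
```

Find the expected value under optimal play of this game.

C (Chance): 1/3·45 + 1/3·21 + 1/3·-43 = 7.67
D (Chance): 1/2·-11 + 1/2·-31 = -21
B (MAX): max(7.67, -21) = 7.67
F (MIN): min(-46, -10, 13, -1) = -46
G (MIN): min(-10, 48, 25, 4) = -10
E (MAX): max(-46, -10, -17) = -10
I (MIN): min(-6, 32) = -6
H (MAX): max(-6, 14, -43) = 14
Root (MIN): min(7.67, -10, 14) = -10

-10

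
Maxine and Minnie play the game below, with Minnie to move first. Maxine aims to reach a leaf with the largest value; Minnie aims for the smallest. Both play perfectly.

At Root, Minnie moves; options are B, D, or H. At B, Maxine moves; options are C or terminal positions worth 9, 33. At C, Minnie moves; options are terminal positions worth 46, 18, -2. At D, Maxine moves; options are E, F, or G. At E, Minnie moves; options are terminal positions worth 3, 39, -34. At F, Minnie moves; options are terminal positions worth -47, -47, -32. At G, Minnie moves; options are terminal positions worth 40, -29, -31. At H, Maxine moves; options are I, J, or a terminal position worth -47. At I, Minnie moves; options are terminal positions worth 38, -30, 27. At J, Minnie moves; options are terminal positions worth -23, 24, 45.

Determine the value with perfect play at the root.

-31

C (Minnie): min(46, 18, -2) = -2
B (Maxine): max(-2, 9, 33) = 33
E (Minnie): min(3, 39, -34) = -34
F (Minnie): min(-47, -47, -32) = -47
G (Minnie): min(40, -29, -31) = -31
D (Maxine): max(-34, -47, -31) = -31
I (Minnie): min(38, -30, 27) = -30
J (Minnie): min(-23, 24, 45) = -23
H (Maxine): max(-30, -23, -47) = -23
Root (Minnie): min(33, -31, -23) = -31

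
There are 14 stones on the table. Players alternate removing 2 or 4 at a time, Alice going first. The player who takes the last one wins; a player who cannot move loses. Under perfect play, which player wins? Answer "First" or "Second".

First

W/L table (W = player to move can force a win):
i:   0  1  2  3  4  5  6  7  8  9 10 11 12 13 14
     L  L  W  W  W  W  L  L  W  W  W  W  L  L  W
Position 14 is W, so the first player wins.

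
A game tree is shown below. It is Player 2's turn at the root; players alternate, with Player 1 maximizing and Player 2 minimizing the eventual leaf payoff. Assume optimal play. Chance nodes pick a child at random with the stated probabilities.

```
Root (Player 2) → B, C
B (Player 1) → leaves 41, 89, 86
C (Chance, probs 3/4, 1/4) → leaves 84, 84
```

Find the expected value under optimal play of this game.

84

B (Player 1): max(41, 89, 86) = 89
C (Chance): 3/4·84 + 1/4·84 = 84
Root (Player 2): min(89, 84) = 84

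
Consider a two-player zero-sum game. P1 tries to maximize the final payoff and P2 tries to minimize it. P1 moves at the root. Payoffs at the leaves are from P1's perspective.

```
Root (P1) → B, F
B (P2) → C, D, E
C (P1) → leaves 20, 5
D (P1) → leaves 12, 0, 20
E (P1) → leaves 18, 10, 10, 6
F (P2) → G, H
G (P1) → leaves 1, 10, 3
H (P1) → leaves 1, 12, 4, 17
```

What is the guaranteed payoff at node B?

18

C: max(20, 5) = 20
D: max(12, 0, 20) = 20
E: max(18, 10, 10, 6) = 18
B: min(20, 20, 18) = 18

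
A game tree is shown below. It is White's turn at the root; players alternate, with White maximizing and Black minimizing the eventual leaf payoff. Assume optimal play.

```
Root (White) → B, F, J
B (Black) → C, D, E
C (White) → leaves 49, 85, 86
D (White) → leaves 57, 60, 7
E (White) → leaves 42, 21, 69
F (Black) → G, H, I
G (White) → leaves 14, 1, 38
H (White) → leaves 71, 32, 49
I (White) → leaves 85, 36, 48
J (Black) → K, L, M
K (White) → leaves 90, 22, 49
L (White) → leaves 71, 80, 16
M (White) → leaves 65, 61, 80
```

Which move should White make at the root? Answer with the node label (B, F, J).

J

C (White): max(49, 85, 86) = 86
D (White): max(57, 60, 7) = 60
E (White): max(42, 21, 69) = 69
B (Black): min(86, 60, 69) = 60
G (White): max(14, 1, 38) = 38
H (White): max(71, 32, 49) = 71
I (White): max(85, 36, 48) = 85
F (Black): min(38, 71, 85) = 38
K (White): max(90, 22, 49) = 90
L (White): max(71, 80, 16) = 80
M (White): max(65, 61, 80) = 80
J (Black): min(90, 80, 80) = 80
Root (White): max(60, 38, 80) = 80
White picks the child with the highest value: J (value 80).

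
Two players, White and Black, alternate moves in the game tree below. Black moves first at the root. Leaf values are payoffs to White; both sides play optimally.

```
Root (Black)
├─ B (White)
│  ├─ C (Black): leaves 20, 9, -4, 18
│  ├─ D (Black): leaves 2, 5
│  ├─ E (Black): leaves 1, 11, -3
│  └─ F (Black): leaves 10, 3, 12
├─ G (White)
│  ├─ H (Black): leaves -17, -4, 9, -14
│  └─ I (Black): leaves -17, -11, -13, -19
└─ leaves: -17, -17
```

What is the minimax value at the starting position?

-17

C (Black): min(20, 9, -4, 18) = -4
D (Black): min(2, 5) = 2
E (Black): min(1, 11, -3) = -3
F (Black): min(10, 3, 12) = 3
B (White): max(-4, 2, -3, 3) = 3
H (Black): min(-17, -4, 9, -14) = -17
I (Black): min(-17, -11, -13, -19) = -19
G (White): max(-17, -19) = -17
Root (Black): min(3, -17, -17, -17) = -17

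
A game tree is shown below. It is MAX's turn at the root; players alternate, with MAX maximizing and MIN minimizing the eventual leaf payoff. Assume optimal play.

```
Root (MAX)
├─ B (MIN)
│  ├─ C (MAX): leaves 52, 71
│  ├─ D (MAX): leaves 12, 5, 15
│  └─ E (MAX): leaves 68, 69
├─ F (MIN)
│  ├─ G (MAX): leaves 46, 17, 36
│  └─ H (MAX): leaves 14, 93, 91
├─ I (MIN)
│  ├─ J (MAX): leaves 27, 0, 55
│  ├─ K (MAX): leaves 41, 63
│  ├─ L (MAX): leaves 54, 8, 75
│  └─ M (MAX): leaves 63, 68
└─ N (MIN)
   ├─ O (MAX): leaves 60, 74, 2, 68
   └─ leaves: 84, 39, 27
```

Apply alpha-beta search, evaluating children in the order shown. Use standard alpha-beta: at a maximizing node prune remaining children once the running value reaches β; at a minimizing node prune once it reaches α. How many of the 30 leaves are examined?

C [α=-∞,β=+∞]: v=71
D [α=-∞,β=71]: v=15
E [α=-∞,β=15]: v=68 after child 1 ≥ β → β-cutoff, skip 1
B [α=-∞,β=+∞]: v=15
G [α=15,β=+∞]: v=46
H [α=15,β=46]: v=93 after child 2 ≥ β → β-cutoff, skip 1
F [α=15,β=+∞]: v=46
J [α=46,β=+∞]: v=55
K [α=46,β=55]: v=63
L [α=46,β=55]: v=75
M [α=46,β=55]: v=63 after child 1 ≥ β → β-cutoff, skip 1
I [α=46,β=+∞]: v=55
O [α=55,β=+∞]: v=74
N [α=55,β=+∞]: v=39 after child 3 ≤ α → α-cutoff, skip 1
Root [α=-∞,β=+∞]: v=55
Leaves evaluated: 26 of 30.

26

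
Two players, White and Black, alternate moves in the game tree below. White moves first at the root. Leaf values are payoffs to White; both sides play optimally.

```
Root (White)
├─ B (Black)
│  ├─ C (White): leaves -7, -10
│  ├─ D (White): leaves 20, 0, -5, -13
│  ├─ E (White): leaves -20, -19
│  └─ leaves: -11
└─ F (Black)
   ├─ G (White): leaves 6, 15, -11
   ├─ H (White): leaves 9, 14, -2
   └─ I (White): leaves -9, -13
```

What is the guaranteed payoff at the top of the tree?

C (White): max(-7, -10) = -7
D (White): max(20, 0, -5, -13) = 20
E (White): max(-20, -19) = -19
B (Black): min(-7, 20, -19, -11) = -19
G (White): max(6, 15, -11) = 15
H (White): max(9, 14, -2) = 14
I (White): max(-9, -13) = -9
F (Black): min(15, 14, -9) = -9
Root (White): max(-19, -9) = -9

-9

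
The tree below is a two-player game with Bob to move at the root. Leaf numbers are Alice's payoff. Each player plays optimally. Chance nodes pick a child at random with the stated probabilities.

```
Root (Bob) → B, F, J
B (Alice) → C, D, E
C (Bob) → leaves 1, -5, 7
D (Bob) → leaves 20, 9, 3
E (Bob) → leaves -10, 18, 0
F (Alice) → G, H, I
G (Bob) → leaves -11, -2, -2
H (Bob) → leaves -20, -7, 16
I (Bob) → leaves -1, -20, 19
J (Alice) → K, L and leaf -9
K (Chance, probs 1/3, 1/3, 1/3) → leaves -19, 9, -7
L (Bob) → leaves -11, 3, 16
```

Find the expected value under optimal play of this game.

C (Bob): min(1, -5, 7) = -5
D (Bob): min(20, 9, 3) = 3
E (Bob): min(-10, 18, 0) = -10
B (Alice): max(-5, 3, -10) = 3
G (Bob): min(-11, -2, -2) = -11
H (Bob): min(-20, -7, 16) = -20
I (Bob): min(-1, -20, 19) = -20
F (Alice): max(-11, -20, -20) = -11
K (Chance): 1/3·-19 + 1/3·9 + 1/3·-7 = -5.67
L (Bob): min(-11, 3, 16) = -11
J (Alice): max(-5.67, -11, -9) = -5.67
Root (Bob): min(3, -11, -5.67) = -11

-11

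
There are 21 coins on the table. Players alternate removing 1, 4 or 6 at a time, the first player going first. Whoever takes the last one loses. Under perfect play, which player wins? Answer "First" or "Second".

Second

Mark each pile size as W (mover wins) or L (mover loses):
i:   0  1  2  3  4  5  6  7  8  9 10 11 12 13 14 15 16 17 18 19 20 21
     W  L  W  L  W  W  L  W  L  W  W  L  W  L  W  W  L  W  L  W  W  L
Position 21 is L, so the second player wins.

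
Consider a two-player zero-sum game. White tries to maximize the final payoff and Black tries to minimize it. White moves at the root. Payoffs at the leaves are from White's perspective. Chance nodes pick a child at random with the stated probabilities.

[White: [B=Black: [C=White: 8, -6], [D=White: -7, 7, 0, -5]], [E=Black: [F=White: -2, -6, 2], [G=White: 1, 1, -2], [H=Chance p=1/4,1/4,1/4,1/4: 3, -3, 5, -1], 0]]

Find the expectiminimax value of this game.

C (White): max(8, -6) = 8
D (White): max(-7, 7, 0, -5) = 7
B (Black): min(8, 7) = 7
F (White): max(-2, -6, 2) = 2
G (White): max(1, 1, -2) = 1
H (Chance): 1/4·3 + 1/4·-3 + 1/4·5 + 1/4·-1 = 1
E (Black): min(2, 1, 1, 0) = 0
Root (White): max(7, 0) = 7

7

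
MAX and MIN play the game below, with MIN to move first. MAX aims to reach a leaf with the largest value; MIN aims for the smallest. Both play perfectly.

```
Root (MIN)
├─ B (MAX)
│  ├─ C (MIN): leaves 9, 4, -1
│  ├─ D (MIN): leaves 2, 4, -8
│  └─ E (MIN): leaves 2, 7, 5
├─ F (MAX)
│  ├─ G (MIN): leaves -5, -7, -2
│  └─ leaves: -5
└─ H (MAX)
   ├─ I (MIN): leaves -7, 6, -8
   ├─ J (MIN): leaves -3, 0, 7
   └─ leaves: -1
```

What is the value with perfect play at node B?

C: min(9, 4, -1) = -1
D: min(2, 4, -8) = -8
E: min(2, 7, 5) = 2
B: max(-1, -8, 2) = 2

2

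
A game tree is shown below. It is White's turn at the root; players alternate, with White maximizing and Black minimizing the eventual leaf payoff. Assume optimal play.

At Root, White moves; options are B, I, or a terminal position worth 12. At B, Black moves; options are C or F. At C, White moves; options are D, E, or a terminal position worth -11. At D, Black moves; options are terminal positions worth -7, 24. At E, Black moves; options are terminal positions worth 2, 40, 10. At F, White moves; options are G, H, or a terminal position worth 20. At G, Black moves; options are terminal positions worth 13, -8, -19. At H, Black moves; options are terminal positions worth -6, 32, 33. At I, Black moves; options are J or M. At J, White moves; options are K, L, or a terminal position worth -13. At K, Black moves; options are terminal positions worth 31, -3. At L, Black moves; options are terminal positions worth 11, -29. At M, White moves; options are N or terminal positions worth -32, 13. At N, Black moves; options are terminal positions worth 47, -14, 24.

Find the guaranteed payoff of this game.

D (Black): min(-7, 24) = -7
E (Black): min(2, 40, 10) = 2
C (White): max(-7, 2, -11) = 2
G (Black): min(13, -8, -19) = -19
H (Black): min(-6, 32, 33) = -6
F (White): max(-19, -6, 20) = 20
B (Black): min(2, 20) = 2
K (Black): min(31, -3) = -3
L (Black): min(11, -29) = -29
J (White): max(-3, -29, -13) = -3
N (Black): min(47, -14, 24) = -14
M (White): max(-14, -32, 13) = 13
I (Black): min(-3, 13) = -3
Root (White): max(2, -3, 12) = 12

12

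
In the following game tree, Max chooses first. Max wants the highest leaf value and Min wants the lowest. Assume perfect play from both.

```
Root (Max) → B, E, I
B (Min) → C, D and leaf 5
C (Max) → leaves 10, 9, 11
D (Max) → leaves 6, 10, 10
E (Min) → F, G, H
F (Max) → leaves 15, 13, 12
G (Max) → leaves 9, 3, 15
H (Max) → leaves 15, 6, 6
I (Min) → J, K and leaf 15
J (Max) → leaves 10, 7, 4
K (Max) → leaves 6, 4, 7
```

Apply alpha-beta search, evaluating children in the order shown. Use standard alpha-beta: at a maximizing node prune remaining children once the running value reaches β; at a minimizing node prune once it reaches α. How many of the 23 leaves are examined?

17

C [α=-∞,β=+∞]: v=11
D [α=-∞,β=11]: v=10
B [α=-∞,β=+∞]: v=5
F [α=5,β=+∞]: v=15
G [α=5,β=15]: v=15
H [α=5,β=15]: v=15 after child 1 ≥ β → β-cutoff, skip 2
E [α=5,β=+∞]: v=15
J [α=15,β=+∞]: v=10
I [α=15,β=+∞]: v=10 after child 1 ≤ α → α-cutoff, skip 2
Root [α=-∞,β=+∞]: v=15
Leaves evaluated: 17 of 23.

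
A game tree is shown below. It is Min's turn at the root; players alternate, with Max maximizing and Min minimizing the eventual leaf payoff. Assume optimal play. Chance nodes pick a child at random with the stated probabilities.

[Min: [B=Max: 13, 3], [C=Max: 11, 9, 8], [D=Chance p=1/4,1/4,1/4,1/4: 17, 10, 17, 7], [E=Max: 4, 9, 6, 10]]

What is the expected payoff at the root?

B (Max): max(13, 3) = 13
C (Max): max(11, 9, 8) = 11
D (Chance): 1/4·17 + 1/4·10 + 1/4·17 + 1/4·7 = 12.75
E (Max): max(4, 9, 6, 10) = 10
Root (Min): min(13, 11, 12.75, 10) = 10

10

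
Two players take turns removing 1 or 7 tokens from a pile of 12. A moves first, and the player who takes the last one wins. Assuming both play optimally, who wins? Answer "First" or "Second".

W/L table (W = player to move can force a win):
i:   0  1  2  3  4  5  6  7  8  9 10 11 12
     L  W  L  W  L  W  L  W  L  W  L  W  L
Position 12 is L, so the second player wins.

Second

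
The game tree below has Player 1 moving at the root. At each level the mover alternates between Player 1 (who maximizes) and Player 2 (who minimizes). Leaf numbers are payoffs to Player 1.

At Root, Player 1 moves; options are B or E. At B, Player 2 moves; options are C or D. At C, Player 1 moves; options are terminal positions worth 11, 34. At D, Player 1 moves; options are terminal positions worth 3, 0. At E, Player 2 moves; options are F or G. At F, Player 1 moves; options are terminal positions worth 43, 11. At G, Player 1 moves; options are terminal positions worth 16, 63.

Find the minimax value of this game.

43

C (Player 1): max(11, 34) = 34
D (Player 1): max(3, 0) = 3
B (Player 2): min(34, 3) = 3
F (Player 1): max(43, 11) = 43
G (Player 1): max(16, 63) = 63
E (Player 2): min(43, 63) = 43
Root (Player 1): max(3, 43) = 43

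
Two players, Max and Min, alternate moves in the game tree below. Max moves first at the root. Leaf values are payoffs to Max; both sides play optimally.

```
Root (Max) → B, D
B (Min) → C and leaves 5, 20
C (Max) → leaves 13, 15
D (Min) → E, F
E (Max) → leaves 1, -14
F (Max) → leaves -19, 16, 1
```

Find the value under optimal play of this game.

5

C (Max): max(13, 15) = 15
B (Min): min(15, 5, 20) = 5
E (Max): max(1, -14) = 1
F (Max): max(-19, 16, 1) = 16
D (Min): min(1, 16) = 1
Root (Max): max(5, 1) = 5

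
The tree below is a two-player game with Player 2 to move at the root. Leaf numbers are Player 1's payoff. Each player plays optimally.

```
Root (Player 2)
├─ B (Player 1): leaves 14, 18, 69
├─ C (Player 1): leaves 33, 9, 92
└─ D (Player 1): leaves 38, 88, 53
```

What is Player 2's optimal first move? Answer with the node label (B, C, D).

B (Player 1): max(14, 18, 69) = 69
C (Player 1): max(33, 9, 92) = 92
D (Player 1): max(38, 88, 53) = 88
Root (Player 2): min(69, 92, 88) = 69
Player 2 picks the child with the lowest value: B (value 69).

B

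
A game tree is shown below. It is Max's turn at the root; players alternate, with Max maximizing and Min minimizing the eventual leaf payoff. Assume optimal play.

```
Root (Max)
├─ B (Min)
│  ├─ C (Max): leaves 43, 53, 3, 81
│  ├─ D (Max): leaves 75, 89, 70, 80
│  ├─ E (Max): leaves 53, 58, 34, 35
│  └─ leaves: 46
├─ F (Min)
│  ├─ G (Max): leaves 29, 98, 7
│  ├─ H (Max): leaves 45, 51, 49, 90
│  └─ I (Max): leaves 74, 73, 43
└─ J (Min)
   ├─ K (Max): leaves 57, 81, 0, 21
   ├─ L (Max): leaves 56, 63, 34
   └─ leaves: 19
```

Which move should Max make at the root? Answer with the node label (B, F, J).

F

C (Max): max(43, 53, 3, 81) = 81
D (Max): max(75, 89, 70, 80) = 89
E (Max): max(53, 58, 34, 35) = 58
B (Min): min(81, 89, 58, 46) = 46
G (Max): max(29, 98, 7) = 98
H (Max): max(45, 51, 49, 90) = 90
I (Max): max(74, 73, 43) = 74
F (Min): min(98, 90, 74) = 74
K (Max): max(57, 81, 0, 21) = 81
L (Max): max(56, 63, 34) = 63
J (Min): min(81, 63, 19) = 19
Root (Max): max(46, 74, 19) = 74
Max picks the child with the highest value: F (value 74).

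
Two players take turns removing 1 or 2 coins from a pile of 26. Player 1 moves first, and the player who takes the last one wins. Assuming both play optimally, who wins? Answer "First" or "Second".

First

i:   0  1  2  3  4  5  6  7  8  9 10 11 12 13 14 15 16 17 18 19 20 21 22 23 24 25 26
     L  W  W  L  W  W  L  W  W  L  W  W  L  W  W  L  W  W  L  W  W  L  W  W  L  W  W
Position 26 is W, so the first player wins.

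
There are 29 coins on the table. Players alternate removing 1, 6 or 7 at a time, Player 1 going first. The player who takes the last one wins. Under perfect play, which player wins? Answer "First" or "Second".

W/L table (W = player to move can force a win):
i:   0  1  2  3  4  5  6  7  8  9 10 11 12 13 14 15 16 17 18 19 20 21 22 23 24 25 26 27 28 29
     L  W  L  W  L  W  W  W  W  W  W  W  L  W  L  W  L  W  W  W  W  W  W  W  L  W  L  W  L  W
Position 29 is W, so the first player wins.

First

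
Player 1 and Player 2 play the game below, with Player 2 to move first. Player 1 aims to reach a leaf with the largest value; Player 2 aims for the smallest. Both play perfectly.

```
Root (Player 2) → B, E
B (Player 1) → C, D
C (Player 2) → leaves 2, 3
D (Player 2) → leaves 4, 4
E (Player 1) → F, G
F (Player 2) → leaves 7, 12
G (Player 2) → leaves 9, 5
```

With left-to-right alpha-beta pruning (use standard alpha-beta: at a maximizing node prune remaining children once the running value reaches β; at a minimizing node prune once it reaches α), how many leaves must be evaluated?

C [α=-∞,β=+∞]: v=2
D [α=2,β=+∞]: v=4
B [α=-∞,β=+∞]: v=4
F [α=-∞,β=4]: v=7
E [α=-∞,β=4]: v=7 after child 1 ≥ β → β-cutoff, skip 1
Root [α=-∞,β=+∞]: v=4
Leaves evaluated: 6 of 8.

6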